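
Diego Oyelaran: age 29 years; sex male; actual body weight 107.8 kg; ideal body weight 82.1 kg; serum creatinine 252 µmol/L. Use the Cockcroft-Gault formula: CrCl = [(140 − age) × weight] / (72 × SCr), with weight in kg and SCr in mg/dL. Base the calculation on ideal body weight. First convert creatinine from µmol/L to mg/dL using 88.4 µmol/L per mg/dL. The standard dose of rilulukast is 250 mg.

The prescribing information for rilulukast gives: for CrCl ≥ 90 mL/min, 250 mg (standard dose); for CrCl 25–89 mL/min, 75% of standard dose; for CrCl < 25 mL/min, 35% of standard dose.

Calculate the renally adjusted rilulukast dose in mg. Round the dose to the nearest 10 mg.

190 mg

SCr = 252 / 88.4 = 2.851 mg/dL
CrCl = (140 − 29) × 82.1 / (72 × 2.851) = 9113.1 / 205.27 ≈ 44.4 mL/min
CrCl ≈ 44 mL/min → bracket 25–89 mL/min.
75% of 250 mg = 187.5 mg → 190 mg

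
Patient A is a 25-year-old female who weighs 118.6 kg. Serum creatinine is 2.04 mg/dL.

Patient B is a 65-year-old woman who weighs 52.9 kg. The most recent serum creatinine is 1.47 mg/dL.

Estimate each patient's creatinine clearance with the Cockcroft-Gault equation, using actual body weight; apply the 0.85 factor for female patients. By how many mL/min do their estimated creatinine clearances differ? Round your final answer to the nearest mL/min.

Patient A: CrCl = (140 − 25) × 118.6 / (72 × 2.04) × 0.85 = 13639.0 / 146.88 × 0.85 ≈ 78.9 mL/min
Patient B: CrCl = (140 − 65) × 52.9 / (72 × 1.47) × 0.85 = 3967.5 / 105.84 × 0.85 ≈ 31.9 mL/min
|78.9 − 31.9| = 47.0 mL/min

47 mL/min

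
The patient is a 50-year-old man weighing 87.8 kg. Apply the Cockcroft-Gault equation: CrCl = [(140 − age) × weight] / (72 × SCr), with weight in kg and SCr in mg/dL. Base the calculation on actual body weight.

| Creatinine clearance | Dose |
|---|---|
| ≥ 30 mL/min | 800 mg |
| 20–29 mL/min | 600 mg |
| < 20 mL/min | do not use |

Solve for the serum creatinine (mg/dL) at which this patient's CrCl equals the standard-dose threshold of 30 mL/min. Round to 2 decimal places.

Standard dose requires CrCl ≥ 30 mL/min.
Set (140 − 50) × 87.8 / (72 × SCr) = 30
SCr = (140 − 50) × 87.8 / (72 × 30) = 3.658 mg/dL

3.66 mg/dL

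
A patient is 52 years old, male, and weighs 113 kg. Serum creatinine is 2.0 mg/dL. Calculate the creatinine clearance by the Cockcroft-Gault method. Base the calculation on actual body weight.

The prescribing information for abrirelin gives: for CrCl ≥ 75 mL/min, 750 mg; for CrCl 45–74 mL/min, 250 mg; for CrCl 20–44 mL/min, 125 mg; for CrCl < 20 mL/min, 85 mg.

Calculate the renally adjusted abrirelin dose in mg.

CrCl = (140 − 52) × 113 / (72 × 2) = 9944.0 / 144.00 ≈ 69.1 mL/min
CrCl ≈ 69 mL/min → bracket 45–74 mL/min.
Dose for this bracket: 250 mg.

250 mg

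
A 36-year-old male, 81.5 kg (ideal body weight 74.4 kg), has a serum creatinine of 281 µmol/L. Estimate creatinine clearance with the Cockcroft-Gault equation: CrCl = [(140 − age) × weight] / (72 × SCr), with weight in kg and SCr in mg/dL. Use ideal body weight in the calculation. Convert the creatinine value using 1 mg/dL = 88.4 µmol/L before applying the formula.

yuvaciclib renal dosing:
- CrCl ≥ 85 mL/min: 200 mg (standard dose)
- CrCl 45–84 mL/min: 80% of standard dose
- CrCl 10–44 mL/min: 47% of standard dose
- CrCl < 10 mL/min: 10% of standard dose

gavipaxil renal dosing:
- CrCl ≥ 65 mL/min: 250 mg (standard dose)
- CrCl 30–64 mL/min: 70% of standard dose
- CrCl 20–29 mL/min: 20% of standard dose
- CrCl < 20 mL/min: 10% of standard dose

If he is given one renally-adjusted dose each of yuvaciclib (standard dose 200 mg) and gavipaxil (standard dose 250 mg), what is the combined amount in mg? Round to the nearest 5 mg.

SCr = 281 / 88.4 = 3.179 mg/dL
CrCl = (140 − 36) × 74.4 / (72 × 3.179) = 7737.6 / 228.89 ≈ 33.8 mL/min
CrCl ≈ 34 mL/min.
yuvaciclib: 10–44 mL/min → 47% of 200 mg = 94 mg.
gavipaxil: 30–64 mL/min → 70% of 250 mg = 175 mg.
Total = 94 + 175 = 269 mg.

270 mg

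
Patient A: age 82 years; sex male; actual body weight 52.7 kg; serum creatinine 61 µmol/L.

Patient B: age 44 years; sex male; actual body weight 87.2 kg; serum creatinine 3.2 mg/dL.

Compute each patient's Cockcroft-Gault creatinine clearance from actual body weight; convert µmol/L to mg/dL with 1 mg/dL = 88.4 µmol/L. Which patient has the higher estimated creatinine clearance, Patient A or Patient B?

Patient A: SCr = 61 / 88.4 = 0.69 mg/dL
Patient A: CrCl = (140 − 82) × 52.7 / (72 × 0.69) = 3056.6 / 49.68 ≈ 61.5 mL/min
Patient B: CrCl = (140 − 44) × 87.2 / (72 × 3.2) = 8371.2 / 230.40 ≈ 36.3 mL/min
61.5 vs 36.3 mL/min → Patient A is higher.

Patient A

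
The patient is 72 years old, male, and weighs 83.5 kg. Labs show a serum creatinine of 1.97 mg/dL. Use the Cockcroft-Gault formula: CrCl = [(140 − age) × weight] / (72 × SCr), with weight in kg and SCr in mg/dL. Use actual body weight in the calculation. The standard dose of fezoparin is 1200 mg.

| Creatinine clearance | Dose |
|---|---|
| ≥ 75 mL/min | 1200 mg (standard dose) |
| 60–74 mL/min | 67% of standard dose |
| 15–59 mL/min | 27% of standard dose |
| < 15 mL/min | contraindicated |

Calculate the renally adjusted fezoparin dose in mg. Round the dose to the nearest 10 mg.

CrCl = (140 − 72) × 83.5 / (72 × 1.97) = 5678.0 / 141.84 ≈ 40.0 mL/min
CrCl ≈ 40 mL/min → bracket 15–59 mL/min.
27% of 1200 mg = 324 mg → 320 mg

320 mg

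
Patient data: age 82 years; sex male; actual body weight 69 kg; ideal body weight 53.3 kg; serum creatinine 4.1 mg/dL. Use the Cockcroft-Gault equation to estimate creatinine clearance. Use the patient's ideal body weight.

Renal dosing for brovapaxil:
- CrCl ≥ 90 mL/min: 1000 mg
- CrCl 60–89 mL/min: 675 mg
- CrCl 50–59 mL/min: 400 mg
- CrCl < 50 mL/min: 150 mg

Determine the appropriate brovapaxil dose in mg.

150 mg

CrCl = (140 − 82) × 53.3 / (72 × 4.1) = 3091.4 / 295.20 ≈ 10.5 mL/min
CrCl ≈ 10 mL/min → bracket < 50 mL/min.
Dose for this bracket: 150 mg.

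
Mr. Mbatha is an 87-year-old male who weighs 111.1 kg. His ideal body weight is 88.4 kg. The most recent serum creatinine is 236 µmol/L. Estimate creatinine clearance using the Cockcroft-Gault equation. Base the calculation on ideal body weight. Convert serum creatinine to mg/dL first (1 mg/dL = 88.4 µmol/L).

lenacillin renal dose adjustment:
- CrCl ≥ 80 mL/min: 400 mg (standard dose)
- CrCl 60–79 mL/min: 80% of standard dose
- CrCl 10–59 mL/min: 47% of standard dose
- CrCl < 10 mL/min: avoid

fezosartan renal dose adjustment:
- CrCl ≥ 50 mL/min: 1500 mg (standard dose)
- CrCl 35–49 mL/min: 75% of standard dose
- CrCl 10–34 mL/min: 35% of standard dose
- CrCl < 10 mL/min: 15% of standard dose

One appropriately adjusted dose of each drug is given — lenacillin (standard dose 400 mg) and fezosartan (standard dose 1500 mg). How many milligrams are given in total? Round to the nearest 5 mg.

715 mg

SCr = 236 / 88.4 = 2.67 mg/dL
CrCl = (140 − 87) × 88.4 / (72 × 2.67) = 4685.2 / 192.24 ≈ 24.4 mL/min
CrCl ≈ 24 mL/min.
lenacillin: 10–59 mL/min → 47% of 400 mg = 188 mg.
fezosartan: 10–34 mL/min → 35% of 1500 mg = 525 mg.
Total = 188 + 525 = 713 mg.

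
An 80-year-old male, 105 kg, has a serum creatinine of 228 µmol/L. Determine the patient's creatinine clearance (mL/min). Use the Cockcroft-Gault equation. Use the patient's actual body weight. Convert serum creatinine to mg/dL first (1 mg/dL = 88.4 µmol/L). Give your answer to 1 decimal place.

SCr = 228 / 88.4 = 2.579 mg/dL
CrCl = (140 − 80) × 105 / (72 × 2.579) = 6300.0 / 185.69 ≈ 33.9 mL/min

33.9 mL/min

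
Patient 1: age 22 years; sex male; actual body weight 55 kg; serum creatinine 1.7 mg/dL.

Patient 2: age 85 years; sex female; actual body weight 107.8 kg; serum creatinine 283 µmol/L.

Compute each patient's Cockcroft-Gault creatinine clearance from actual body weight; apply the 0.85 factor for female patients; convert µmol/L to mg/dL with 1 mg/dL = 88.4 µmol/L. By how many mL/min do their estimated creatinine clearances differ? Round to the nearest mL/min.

31 mL/min

Patient 1: CrCl = (140 − 22) × 55 / (72 × 1.7) = 6490.0 / 122.40 ≈ 53.0 mL/min
Patient 2: SCr = 283 / 88.4 = 3.201 mg/dL
Patient 2: CrCl = (140 − 85) × 107.8 / (72 × 3.201) × 0.85 = 5929.0 / 230.47 × 0.85 ≈ 21.9 mL/min
|53.0 − 21.9| = 31.1 mL/min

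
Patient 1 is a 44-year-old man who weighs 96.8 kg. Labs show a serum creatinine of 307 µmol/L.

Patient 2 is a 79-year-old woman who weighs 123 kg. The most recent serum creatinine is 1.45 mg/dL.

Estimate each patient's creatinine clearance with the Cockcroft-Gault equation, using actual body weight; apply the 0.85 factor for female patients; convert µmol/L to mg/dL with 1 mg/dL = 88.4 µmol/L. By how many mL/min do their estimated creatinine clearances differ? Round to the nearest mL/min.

24 mL/min

Patient 1: SCr = 307 / 88.4 = 3.473 mg/dL
Patient 1: CrCl = (140 − 44) × 96.8 / (72 × 3.473) = 9292.8 / 250.06 ≈ 37.2 mL/min
Patient 2: CrCl = (140 − 79) × 123 / (72 × 1.45) × 0.85 = 7503.0 / 104.40 × 0.85 ≈ 61.1 mL/min
|37.2 − 61.1| = 23.9 mL/min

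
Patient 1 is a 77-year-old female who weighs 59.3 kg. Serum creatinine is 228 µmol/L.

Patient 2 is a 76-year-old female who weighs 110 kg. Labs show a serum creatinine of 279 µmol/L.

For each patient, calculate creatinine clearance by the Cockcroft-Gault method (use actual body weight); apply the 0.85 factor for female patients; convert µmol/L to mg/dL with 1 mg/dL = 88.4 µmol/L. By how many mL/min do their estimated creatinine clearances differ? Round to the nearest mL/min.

Patient 1: SCr = 228 / 88.4 = 2.579 mg/dL
Patient 1: CrCl = (140 − 77) × 59.3 / (72 × 2.579) × 0.85 = 3735.9 / 185.69 × 0.85 ≈ 17.1 mL/min
Patient 2: SCr = 279 / 88.4 = 3.156 mg/dL
Patient 2: CrCl = (140 − 76) × 110 / (72 × 3.156) × 0.85 = 7040.0 / 227.23 × 0.85 ≈ 26.3 mL/min
|17.1 − 26.3| = 9.2 mL/min

9 mL/min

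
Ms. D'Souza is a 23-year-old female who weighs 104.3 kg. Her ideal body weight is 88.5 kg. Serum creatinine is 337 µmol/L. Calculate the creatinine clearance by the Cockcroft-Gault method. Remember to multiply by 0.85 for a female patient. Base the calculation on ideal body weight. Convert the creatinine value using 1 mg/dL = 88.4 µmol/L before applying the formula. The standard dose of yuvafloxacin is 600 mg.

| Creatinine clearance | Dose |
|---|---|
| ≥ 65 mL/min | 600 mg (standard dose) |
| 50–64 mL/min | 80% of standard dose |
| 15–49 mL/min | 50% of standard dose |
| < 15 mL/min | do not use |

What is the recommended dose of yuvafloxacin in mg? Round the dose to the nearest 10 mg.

SCr = 337 / 88.4 = 3.812 mg/dL
CrCl = (140 − 23) × 88.5 / (72 × 3.812) × 0.85 = 10354.5 / 274.46 × 0.85 ≈ 32.1 mL/min
CrCl ≈ 32 mL/min → bracket 15–49 mL/min.
50% of 600 mg = 300 mg

300 mg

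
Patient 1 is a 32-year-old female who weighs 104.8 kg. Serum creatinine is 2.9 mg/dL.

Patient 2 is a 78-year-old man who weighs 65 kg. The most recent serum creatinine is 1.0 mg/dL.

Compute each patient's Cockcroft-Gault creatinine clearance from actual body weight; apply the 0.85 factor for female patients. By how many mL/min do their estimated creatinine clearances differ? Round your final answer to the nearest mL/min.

Patient 1: CrCl = (140 − 32) × 104.8 / (72 × 2.9) × 0.85 = 11318.4 / 208.80 × 0.85 ≈ 46.1 mL/min
Patient 2: CrCl = (140 − 78) × 65 / (72 × 1) = 4030.0 / 72.00 ≈ 56.0 mL/min
|46.1 − 56.0| = 9.9 mL/min

10 mL/min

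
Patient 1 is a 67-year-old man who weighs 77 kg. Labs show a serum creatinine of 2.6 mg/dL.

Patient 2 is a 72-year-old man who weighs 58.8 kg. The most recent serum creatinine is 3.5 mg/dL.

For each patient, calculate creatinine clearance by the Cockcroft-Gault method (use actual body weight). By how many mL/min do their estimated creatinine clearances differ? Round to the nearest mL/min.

14 mL/min

Patient 1: CrCl = (140 − 67) × 77 / (72 × 2.6) = 5621.0 / 187.20 ≈ 30.0 mL/min
Patient 2: CrCl = (140 − 72) × 58.8 / (72 × 3.5) = 3998.4 / 252.00 ≈ 15.9 mL/min
|30.0 − 15.9| = 14.1 mL/min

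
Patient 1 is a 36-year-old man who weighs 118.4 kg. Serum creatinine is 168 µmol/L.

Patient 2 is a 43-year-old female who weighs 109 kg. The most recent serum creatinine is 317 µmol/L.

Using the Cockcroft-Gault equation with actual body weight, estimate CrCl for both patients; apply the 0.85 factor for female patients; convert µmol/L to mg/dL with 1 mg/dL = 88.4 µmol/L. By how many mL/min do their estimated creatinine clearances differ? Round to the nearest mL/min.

Patient 1: SCr = 168 / 88.4 = 1.9 mg/dL
Patient 1: CrCl = (140 − 36) × 118.4 / (72 × 1.9) = 12313.6 / 136.80 ≈ 90.0 mL/min
Patient 2: SCr = 317 / 88.4 = 3.586 mg/dL
Patient 2: CrCl = (140 − 43) × 109 / (72 × 3.586) × 0.85 = 10573.0 / 258.19 × 0.85 ≈ 34.8 mL/min
|90.0 − 34.8| = 55.2 mL/min

55 mL/min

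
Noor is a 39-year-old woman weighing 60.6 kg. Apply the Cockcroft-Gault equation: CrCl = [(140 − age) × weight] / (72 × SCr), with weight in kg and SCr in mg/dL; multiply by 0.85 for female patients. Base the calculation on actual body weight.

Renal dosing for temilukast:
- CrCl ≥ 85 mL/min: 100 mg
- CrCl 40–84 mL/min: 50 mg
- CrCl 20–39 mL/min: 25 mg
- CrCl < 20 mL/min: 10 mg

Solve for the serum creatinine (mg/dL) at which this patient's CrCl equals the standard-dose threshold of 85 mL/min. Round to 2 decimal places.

0.85 mg/dL

Standard dose requires CrCl ≥ 85 mL/min.
Set (140 − 39) × 60.6 × 0.85 / (72 × SCr) = 85
SCr = (140 − 39) × 60.6 × 0.85 / (72 × 85) = 0.850 mg/dL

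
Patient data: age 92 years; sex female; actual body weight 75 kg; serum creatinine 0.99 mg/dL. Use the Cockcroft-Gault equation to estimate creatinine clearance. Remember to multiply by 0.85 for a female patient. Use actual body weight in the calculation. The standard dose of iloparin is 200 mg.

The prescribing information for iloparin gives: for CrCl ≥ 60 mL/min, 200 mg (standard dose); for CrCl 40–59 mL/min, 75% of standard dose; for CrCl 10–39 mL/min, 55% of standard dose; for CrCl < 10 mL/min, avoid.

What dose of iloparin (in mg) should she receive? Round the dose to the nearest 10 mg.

150 mg

CrCl = (140 − 92) × 75 / (72 × 0.99) × 0.85 = 3600.0 / 71.28 × 0.85 ≈ 42.9 mL/min
CrCl ≈ 43 mL/min → bracket 40–59 mL/min.
75% of 200 mg = 150 mg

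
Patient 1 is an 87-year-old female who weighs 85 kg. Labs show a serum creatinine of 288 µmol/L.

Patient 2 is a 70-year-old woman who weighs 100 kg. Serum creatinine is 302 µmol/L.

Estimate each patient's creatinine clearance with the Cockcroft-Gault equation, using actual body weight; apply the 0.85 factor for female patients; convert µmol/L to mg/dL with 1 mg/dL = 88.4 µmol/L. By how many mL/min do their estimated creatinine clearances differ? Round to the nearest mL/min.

Patient 1: SCr = 288 / 88.4 = 3.258 mg/dL
Patient 1: CrCl = (140 − 87) × 85 / (72 × 3.258) × 0.85 = 4505.0 / 234.58 × 0.85 ≈ 16.3 mL/min
Patient 2: SCr = 302 / 88.4 = 3.416 mg/dL
Patient 2: CrCl = (140 − 70) × 100 / (72 × 3.416) × 0.85 = 7000.0 / 245.95 × 0.85 ≈ 24.2 mL/min
|16.3 − 24.2| = 7.9 mL/min

8 mL/min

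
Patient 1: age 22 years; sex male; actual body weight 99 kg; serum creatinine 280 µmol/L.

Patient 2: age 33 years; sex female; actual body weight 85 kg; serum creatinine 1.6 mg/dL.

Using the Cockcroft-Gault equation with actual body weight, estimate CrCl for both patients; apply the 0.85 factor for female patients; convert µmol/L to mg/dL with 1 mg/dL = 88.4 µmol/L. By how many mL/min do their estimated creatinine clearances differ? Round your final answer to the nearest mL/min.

Patient 1: SCr = 280 / 88.4 = 3.167 mg/dL
Patient 1: CrCl = (140 − 22) × 99 / (72 × 3.167) = 11682.0 / 228.02 ≈ 51.2 mL/min
Patient 2: CrCl = (140 − 33) × 85 / (72 × 1.6) × 0.85 = 9095.0 / 115.20 × 0.85 ≈ 67.1 mL/min
|51.2 − 67.1| = 15.9 mL/min

16 mL/min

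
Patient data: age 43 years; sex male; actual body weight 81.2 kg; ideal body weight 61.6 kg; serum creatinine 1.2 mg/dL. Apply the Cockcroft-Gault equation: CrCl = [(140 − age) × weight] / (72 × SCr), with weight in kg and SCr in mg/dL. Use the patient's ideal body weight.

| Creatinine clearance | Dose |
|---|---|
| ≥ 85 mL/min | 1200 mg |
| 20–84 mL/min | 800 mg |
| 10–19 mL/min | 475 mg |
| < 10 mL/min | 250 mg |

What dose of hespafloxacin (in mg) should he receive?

CrCl = (140 − 43) × 61.6 / (72 × 1.2) = 5975.2 / 86.40 ≈ 69.2 mL/min
CrCl ≈ 69 mL/min → bracket 20–84 mL/min.
Dose for this bracket: 800 mg.

800 mg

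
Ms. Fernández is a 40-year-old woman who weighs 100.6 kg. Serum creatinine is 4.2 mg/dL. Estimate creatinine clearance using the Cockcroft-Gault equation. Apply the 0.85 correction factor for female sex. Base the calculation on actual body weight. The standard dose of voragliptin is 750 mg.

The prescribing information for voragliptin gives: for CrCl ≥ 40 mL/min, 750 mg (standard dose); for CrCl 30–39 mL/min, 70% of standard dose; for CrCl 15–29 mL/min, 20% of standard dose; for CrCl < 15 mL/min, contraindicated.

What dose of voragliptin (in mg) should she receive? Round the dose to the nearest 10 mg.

150 mg

CrCl = (140 − 40) × 100.6 / (72 × 4.2) × 0.85 = 10060.0 / 302.40 × 0.85 ≈ 28.3 mL/min
CrCl ≈ 28 mL/min → bracket 15–29 mL/min.
20% of 750 mg = 150 mg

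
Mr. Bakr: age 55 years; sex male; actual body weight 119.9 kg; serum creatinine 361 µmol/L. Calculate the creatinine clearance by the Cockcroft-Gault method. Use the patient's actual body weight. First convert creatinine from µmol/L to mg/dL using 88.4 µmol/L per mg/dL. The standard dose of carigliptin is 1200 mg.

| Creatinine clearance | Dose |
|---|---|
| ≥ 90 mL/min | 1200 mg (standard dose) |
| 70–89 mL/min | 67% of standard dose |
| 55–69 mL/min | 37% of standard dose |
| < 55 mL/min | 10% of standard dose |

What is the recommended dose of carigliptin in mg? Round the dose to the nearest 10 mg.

SCr = 361 / 88.4 = 4.084 mg/dL
CrCl = (140 − 55) × 119.9 / (72 × 4.084) = 10191.5 / 294.05 ≈ 34.7 mL/min
CrCl ≈ 35 mL/min → bracket < 55 mL/min.
10% of 1200 mg = 120 mg

120 mg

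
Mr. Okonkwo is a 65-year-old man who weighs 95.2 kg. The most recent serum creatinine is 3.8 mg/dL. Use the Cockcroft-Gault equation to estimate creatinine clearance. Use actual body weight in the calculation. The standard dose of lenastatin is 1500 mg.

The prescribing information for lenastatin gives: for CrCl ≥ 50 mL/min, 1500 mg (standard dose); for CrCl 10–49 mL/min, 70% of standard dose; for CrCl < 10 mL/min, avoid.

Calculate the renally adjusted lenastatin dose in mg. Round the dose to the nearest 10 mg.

1050 mg

CrCl = (140 − 65) × 95.2 / (72 × 3.8) = 7140.0 / 273.60 ≈ 26.1 mL/min
CrCl ≈ 26 mL/min → bracket 10–49 mL/min.
70% of 1500 mg = 1050 mg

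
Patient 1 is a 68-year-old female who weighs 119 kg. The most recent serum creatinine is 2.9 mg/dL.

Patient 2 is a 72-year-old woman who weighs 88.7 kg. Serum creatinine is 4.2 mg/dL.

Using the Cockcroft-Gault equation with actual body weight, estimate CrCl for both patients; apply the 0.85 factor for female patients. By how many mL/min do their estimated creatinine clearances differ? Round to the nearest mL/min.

Patient 1: CrCl = (140 − 68) × 119 / (72 × 2.9) × 0.85 = 8568.0 / 208.80 × 0.85 ≈ 34.9 mL/min
Patient 2: CrCl = (140 − 72) × 88.7 / (72 × 4.2) × 0.85 = 6031.6 / 302.40 × 0.85 ≈ 17.0 mL/min
|34.9 − 17.0| = 17.9 mL/min

18 mL/min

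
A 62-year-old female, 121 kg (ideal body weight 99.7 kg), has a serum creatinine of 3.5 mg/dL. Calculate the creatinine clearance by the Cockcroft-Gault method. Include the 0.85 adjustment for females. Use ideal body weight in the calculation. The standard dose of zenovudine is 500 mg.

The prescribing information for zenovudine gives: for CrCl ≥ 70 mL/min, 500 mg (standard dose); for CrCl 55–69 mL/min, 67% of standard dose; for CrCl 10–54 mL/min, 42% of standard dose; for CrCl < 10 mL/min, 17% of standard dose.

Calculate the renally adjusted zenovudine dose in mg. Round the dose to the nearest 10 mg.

CrCl = (140 − 62) × 99.7 / (72 × 3.5) × 0.85 = 7776.6 / 252.00 × 0.85 ≈ 26.2 mL/min
CrCl ≈ 26 mL/min → bracket 10–54 mL/min.
42% of 500 mg = 210 mg

210 mg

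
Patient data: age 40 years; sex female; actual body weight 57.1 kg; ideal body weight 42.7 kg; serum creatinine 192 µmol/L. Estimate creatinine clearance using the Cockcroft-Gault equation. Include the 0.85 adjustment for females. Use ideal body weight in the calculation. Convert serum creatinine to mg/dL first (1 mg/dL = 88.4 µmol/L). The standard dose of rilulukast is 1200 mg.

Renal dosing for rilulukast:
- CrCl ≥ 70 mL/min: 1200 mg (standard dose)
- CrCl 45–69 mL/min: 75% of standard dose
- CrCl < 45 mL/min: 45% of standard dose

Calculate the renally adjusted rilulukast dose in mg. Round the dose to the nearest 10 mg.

540 mg

SCr = 192 / 88.4 = 2.172 mg/dL
CrCl = (140 − 40) × 42.7 / (72 × 2.172) × 0.85 = 4270.0 / 156.38 × 0.85 ≈ 23.2 mL/min
CrCl ≈ 23 mL/min → bracket < 45 mL/min.
45% of 1200 mg = 540 mg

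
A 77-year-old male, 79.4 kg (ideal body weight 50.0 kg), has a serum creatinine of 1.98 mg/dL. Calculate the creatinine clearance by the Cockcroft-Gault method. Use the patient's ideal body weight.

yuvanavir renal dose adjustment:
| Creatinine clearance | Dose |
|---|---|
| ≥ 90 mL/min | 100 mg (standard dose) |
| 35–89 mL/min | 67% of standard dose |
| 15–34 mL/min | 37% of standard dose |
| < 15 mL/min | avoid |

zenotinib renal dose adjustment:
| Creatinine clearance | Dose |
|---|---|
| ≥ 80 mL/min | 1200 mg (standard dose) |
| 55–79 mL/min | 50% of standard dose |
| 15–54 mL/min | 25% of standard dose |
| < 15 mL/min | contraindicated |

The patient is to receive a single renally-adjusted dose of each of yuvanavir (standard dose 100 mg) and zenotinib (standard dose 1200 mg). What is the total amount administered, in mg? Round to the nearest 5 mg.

335 mg

CrCl = (140 − 77) × 50 / (72 × 1.98) = 3150.0 / 142.56 ≈ 22.1 mL/min
CrCl ≈ 22 mL/min.
yuvanavir: 15–34 mL/min → 37% of 100 mg = 37 mg.
zenotinib: 15–54 mL/min → 25% of 1200 mg = 300 mg.
Total = 37 + 300 = 337 mg.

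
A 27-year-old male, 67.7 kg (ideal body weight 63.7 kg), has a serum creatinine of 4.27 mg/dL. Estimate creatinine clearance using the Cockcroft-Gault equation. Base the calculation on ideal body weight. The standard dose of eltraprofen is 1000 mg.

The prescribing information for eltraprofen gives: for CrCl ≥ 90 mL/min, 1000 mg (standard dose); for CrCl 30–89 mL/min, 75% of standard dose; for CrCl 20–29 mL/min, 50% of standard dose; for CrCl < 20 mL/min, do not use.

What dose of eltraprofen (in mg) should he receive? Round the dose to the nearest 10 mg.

CrCl = (140 − 27) × 63.7 / (72 × 4.27) = 7198.1 / 307.44 ≈ 23.4 mL/min
CrCl ≈ 23 mL/min → bracket 20–29 mL/min.
50% of 1000 mg = 500 mg

500 mg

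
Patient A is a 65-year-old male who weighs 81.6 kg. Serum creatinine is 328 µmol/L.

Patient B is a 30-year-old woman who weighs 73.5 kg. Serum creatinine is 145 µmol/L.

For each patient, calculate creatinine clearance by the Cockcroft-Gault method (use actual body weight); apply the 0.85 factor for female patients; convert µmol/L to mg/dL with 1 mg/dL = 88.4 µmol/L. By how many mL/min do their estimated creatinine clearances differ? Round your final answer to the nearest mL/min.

35 mL/min

Patient A: SCr = 328 / 88.4 = 3.71 mg/dL
Patient A: CrCl = (140 − 65) × 81.6 / (72 × 3.71) = 6120.0 / 267.12 ≈ 22.9 mL/min
Patient B: SCr = 145 / 88.4 = 1.64 mg/dL
Patient B: CrCl = (140 − 30) × 73.5 / (72 × 1.64) × 0.85 = 8085.0 / 118.08 × 0.85 ≈ 58.2 mL/min
|22.9 − 58.2| = 35.3 mL/min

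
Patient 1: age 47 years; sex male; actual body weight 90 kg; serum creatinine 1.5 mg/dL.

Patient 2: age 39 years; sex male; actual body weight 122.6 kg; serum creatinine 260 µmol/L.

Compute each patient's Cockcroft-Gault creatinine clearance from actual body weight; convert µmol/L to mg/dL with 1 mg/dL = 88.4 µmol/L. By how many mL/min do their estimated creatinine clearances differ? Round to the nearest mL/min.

Patient 1: CrCl = (140 − 47) × 90 / (72 × 1.5) = 8370.0 / 108.00 ≈ 77.5 mL/min
Patient 2: SCr = 260 / 88.4 = 2.941 mg/dL
Patient 2: CrCl = (140 − 39) × 122.6 / (72 × 2.941) = 12382.6 / 211.75 ≈ 58.5 mL/min
|77.5 − 58.5| = 19.0 mL/min

19 mL/min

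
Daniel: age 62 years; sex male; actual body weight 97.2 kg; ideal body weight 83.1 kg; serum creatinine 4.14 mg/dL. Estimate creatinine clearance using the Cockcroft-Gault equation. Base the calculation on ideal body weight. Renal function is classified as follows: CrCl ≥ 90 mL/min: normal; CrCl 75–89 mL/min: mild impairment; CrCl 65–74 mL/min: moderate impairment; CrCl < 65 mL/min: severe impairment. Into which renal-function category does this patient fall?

severe impairment

CrCl = (140 − 62) × 83.1 / (72 × 4.14) = 6481.8 / 298.08 ≈ 21.7 mL/min
22 mL/min falls in the 'severe impairment' range.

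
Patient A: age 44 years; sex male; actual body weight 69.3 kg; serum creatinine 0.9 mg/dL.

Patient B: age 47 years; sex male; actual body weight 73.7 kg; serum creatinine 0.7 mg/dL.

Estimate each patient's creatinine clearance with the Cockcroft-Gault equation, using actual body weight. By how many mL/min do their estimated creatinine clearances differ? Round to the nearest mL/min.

Patient A: CrCl = (140 − 44) × 69.3 / (72 × 0.9) = 6652.8 / 64.80 ≈ 102.7 mL/min
Patient B: CrCl = (140 − 47) × 73.7 / (72 × 0.7) = 6854.1 / 50.40 ≈ 136.0 mL/min
|102.7 − 136.0| = 33.3 mL/min

33 mL/min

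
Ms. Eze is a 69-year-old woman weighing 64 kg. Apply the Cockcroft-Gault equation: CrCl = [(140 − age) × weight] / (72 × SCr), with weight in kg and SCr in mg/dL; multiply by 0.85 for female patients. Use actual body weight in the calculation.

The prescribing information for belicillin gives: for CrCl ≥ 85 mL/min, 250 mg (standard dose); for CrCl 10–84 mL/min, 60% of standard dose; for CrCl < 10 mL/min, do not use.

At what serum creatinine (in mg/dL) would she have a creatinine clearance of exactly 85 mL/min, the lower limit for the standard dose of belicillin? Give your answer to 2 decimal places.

0.63 mg/dL

Standard dose requires CrCl ≥ 85 mL/min.
Set (140 − 69) × 64 × 0.85 / (72 × SCr) = 85
SCr = (140 − 69) × 64 × 0.85 / (72 × 85) = 0.631 mg/dL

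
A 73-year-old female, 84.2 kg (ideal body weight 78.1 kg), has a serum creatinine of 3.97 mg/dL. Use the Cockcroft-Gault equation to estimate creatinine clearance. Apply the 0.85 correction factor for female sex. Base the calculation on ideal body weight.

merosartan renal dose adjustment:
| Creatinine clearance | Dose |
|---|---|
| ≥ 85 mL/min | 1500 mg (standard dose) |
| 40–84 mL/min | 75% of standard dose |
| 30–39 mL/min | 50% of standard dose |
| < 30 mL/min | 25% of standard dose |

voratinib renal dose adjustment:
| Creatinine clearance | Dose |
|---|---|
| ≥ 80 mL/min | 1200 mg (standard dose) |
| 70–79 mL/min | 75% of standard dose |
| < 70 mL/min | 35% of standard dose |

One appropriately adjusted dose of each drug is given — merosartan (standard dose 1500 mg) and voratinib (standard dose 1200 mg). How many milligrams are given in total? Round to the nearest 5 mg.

CrCl = (140 − 73) × 78.1 / (72 × 3.97) × 0.85 = 5232.7 / 285.84 × 0.85 ≈ 15.6 mL/min
CrCl ≈ 16 mL/min.
merosartan: < 30 mL/min → 25% of 1500 mg = 375 mg.
voratinib: < 70 mL/min → 35% of 1200 mg = 420 mg.
Total = 375 + 420 = 795 mg.

795 mg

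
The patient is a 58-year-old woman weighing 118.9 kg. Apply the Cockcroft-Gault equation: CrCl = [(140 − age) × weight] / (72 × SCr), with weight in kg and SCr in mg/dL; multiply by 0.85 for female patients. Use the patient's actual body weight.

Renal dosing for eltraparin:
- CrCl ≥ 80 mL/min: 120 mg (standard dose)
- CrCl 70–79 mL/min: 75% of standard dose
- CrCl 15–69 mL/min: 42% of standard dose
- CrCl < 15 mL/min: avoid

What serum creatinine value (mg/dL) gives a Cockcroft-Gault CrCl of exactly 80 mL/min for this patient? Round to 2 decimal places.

1.44 mg/dL

Standard dose requires CrCl ≥ 80 mL/min.
Set (140 − 58) × 118.9 × 0.85 / (72 × SCr) = 80
SCr = (140 − 58) × 118.9 × 0.85 / (72 × 80) = 1.439 mg/dL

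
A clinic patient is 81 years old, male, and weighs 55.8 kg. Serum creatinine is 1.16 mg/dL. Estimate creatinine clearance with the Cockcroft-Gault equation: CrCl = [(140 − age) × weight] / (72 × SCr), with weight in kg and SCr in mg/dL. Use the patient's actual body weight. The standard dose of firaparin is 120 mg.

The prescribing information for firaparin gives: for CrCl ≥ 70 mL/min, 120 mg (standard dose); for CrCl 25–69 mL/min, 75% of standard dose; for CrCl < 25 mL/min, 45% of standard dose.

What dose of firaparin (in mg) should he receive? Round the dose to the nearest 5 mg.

CrCl = (140 − 81) × 55.8 / (72 × 1.16) = 3292.2 / 83.52 ≈ 39.4 mL/min
CrCl ≈ 39 mL/min → bracket 25–69 mL/min.
75% of 120 mg = 90 mg

90 mg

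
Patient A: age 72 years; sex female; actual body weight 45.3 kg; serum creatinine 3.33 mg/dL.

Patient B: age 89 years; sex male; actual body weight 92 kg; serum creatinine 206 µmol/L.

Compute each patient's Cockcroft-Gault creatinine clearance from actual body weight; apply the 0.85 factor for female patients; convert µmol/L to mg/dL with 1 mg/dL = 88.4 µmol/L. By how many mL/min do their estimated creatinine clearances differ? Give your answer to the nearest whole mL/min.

Patient A: CrCl = (140 − 72) × 45.3 / (72 × 3.33) × 0.85 = 3080.4 / 239.76 × 0.85 ≈ 10.9 mL/min
Patient B: SCr = 206 / 88.4 = 2.33 mg/dL
Patient B: CrCl = (140 − 89) × 92 / (72 × 2.33) = 4692.0 / 167.76 ≈ 28.0 mL/min
|10.9 − 28.0| = 17.1 mL/min

17 mL/min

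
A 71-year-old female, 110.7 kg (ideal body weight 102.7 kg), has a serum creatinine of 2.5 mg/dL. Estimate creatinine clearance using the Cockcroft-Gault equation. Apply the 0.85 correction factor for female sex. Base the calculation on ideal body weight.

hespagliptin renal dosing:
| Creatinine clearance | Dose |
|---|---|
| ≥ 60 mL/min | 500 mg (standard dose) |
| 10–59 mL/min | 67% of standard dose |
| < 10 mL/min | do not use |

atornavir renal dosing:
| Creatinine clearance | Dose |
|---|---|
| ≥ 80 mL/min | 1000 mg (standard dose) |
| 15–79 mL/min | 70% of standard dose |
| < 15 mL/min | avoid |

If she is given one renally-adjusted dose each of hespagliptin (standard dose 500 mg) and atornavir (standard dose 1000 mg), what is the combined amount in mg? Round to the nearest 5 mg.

CrCl = (140 − 71) × 102.7 / (72 × 2.5) × 0.85 = 7086.3 / 180.00 × 0.85 ≈ 33.5 mL/min
CrCl ≈ 33 mL/min.
hespagliptin: 10–59 mL/min → 67% of 500 mg = 335 mg.
atornavir: 15–79 mL/min → 70% of 1000 mg = 700 mg.
Total = 335 + 700 = 1035 mg.

1035 mg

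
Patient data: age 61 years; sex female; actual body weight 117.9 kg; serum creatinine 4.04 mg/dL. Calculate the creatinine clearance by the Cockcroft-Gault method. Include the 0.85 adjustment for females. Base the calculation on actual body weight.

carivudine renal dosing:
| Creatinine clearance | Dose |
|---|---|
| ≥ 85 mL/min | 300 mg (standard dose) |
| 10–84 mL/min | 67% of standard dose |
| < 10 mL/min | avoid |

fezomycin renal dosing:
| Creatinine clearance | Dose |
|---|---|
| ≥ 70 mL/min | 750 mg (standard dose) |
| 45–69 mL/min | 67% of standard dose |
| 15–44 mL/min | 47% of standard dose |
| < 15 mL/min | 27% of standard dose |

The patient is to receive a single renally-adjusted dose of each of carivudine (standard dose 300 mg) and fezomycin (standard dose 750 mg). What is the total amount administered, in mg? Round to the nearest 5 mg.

CrCl = (140 − 61) × 117.9 / (72 × 4.04) × 0.85 = 9314.1 / 290.88 × 0.85 ≈ 27.2 mL/min
CrCl ≈ 27 mL/min.
carivudine: 10–84 mL/min → 67% of 300 mg = 201 mg.
fezomycin: 15–44 mL/min → 47% of 750 mg = 352.5 mg.
Total = 201 + 352.5 = 553.5 mg.

555 mg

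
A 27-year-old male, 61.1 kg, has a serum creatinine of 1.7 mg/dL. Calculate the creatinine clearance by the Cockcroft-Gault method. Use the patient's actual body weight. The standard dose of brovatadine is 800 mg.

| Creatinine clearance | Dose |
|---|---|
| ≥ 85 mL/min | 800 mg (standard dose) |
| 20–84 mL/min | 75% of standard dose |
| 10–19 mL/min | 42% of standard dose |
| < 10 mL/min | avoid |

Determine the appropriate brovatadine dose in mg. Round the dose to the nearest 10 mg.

CrCl = (140 − 27) × 61.1 / (72 × 1.7) = 6904.3 / 122.40 ≈ 56.4 mL/min
CrCl ≈ 56 mL/min → bracket 20–84 mL/min.
75% of 800 mg = 600 mg

600 mg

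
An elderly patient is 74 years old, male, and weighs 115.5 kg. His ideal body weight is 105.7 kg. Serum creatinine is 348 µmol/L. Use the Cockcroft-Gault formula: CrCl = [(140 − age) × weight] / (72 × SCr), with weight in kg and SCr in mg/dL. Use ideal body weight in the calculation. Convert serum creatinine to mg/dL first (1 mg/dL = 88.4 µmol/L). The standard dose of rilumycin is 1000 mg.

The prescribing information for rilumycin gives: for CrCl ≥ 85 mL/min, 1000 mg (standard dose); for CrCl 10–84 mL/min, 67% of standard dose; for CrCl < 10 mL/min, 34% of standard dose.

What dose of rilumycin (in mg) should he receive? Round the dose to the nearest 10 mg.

670 mg

SCr = 348 / 88.4 = 3.937 mg/dL
CrCl = (140 − 74) × 105.7 / (72 × 3.937) = 6976.2 / 283.46 ≈ 24.6 mL/min
CrCl ≈ 25 mL/min → bracket 10–84 mL/min.
67% of 1000 mg = 670 mg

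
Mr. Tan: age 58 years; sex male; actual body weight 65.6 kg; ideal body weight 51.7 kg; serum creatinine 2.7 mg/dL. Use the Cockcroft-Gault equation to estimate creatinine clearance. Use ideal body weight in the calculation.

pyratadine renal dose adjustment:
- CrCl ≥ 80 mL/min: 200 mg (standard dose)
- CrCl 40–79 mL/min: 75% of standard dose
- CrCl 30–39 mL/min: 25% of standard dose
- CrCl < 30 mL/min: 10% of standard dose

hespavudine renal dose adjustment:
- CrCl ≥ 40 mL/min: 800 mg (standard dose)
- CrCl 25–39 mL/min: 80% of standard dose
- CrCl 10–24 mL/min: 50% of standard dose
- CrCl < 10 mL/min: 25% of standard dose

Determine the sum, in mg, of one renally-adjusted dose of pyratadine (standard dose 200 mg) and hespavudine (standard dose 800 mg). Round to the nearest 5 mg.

420 mg

CrCl = (140 − 58) × 51.7 / (72 × 2.7) = 4239.4 / 194.40 ≈ 21.8 mL/min
CrCl ≈ 22 mL/min.
pyratadine: < 30 mL/min → 10% of 200 mg = 20 mg.
hespavudine: 10–24 mL/min → 50% of 800 mg = 400 mg.
Total = 20 + 400 = 420 mg.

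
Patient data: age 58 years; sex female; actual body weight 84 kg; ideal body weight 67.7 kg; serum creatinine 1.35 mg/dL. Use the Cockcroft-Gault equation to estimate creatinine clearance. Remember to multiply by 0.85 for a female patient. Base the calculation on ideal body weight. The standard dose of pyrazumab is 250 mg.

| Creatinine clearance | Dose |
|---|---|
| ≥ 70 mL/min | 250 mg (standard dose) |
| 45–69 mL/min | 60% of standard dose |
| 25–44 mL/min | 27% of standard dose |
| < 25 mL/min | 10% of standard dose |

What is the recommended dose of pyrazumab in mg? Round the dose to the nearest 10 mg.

CrCl = (140 − 58) × 67.7 / (72 × 1.35) × 0.85 = 5551.4 / 97.20 × 0.85 ≈ 48.5 mL/min
CrCl ≈ 49 mL/min → bracket 45–69 mL/min.
60% of 250 mg = 150 mg

150 mg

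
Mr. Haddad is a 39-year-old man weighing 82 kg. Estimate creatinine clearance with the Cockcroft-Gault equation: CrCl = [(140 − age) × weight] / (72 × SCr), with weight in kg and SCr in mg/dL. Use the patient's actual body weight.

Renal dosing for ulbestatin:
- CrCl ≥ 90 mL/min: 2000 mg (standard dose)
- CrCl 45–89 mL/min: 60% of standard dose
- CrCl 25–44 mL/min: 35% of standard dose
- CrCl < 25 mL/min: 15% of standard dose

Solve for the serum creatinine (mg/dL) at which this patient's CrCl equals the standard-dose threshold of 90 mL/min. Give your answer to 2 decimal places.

1.28 mg/dL

Standard dose requires CrCl ≥ 90 mL/min.
Set (140 − 39) × 82 / (72 × SCr) = 90
SCr = (140 − 39) × 82 / (72 × 90) = 1.278 mg/dL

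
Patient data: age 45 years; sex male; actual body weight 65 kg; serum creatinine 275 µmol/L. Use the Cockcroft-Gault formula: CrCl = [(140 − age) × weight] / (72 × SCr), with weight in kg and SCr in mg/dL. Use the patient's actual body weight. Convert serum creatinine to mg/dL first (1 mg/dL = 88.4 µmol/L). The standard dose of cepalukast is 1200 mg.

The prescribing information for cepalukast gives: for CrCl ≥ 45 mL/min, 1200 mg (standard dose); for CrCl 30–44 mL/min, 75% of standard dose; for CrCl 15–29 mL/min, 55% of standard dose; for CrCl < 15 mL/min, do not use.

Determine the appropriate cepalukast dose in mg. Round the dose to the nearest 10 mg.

SCr = 275 / 88.4 = 3.111 mg/dL
CrCl = (140 − 45) × 65 / (72 × 3.111) = 6175.0 / 223.99 ≈ 27.6 mL/min
CrCl ≈ 28 mL/min → bracket 15–29 mL/min.
55% of 1200 mg = 660 mg

660 mg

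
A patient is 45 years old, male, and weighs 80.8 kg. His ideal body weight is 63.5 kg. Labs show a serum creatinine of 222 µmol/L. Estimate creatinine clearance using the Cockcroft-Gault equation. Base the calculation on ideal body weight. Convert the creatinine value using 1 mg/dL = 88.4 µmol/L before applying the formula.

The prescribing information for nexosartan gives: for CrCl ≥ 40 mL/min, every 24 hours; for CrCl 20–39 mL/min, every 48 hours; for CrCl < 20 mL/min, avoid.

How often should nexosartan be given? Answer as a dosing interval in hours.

SCr = 222 / 88.4 = 2.511 mg/dL
CrCl = (140 − 45) × 63.5 / (72 × 2.511) = 6032.5 / 180.79 ≈ 33.4 mL/min
CrCl ≈ 33 mL/min → bracket 20–39 mL/min → every 48 hours.

every 48 hours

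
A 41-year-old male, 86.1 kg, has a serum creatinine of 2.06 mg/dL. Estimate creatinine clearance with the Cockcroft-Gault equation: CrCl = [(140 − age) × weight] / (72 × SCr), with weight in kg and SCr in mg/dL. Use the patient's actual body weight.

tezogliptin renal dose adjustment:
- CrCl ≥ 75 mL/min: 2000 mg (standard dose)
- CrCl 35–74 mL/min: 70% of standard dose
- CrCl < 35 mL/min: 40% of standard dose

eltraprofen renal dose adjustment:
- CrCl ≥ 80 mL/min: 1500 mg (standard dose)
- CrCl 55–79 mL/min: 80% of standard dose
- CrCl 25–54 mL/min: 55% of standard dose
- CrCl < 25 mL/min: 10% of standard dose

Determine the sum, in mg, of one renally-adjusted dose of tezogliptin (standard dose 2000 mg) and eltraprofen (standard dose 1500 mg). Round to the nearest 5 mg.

2600 mg

CrCl = (140 − 41) × 86.1 / (72 × 2.06) = 8523.9 / 148.32 ≈ 57.5 mL/min
CrCl ≈ 57 mL/min.
tezogliptin: 35–74 mL/min → 70% of 2000 mg = 1400 mg.
eltraprofen: 55–79 mL/min → 80% of 1500 mg = 1200 mg.
Total = 1400 + 1200 = 2600 mg.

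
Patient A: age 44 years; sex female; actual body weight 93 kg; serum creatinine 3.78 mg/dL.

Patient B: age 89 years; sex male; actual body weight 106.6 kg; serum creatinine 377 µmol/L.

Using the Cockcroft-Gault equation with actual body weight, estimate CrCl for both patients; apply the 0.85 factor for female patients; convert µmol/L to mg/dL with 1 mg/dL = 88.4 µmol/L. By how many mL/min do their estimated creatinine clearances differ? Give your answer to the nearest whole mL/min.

Patient A: CrCl = (140 − 44) × 93 / (72 × 3.78) × 0.85 = 8928.0 / 272.16 × 0.85 ≈ 27.9 mL/min
Patient B: SCr = 377 / 88.4 = 4.265 mg/dL
Patient B: CrCl = (140 − 89) × 106.6 / (72 × 4.265) = 5436.6 / 307.08 ≈ 17.7 mL/min
|27.9 − 17.7| = 10.2 mL/min

10 mL/min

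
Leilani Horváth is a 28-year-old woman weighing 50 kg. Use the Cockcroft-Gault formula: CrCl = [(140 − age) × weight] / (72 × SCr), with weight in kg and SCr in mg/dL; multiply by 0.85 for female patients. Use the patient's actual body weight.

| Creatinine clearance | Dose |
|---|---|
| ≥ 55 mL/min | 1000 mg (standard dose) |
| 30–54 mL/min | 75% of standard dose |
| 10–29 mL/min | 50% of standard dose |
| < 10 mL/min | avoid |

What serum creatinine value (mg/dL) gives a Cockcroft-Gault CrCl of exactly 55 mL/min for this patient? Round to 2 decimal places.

1.20 mg/dL

Standard dose requires CrCl ≥ 55 mL/min.
Set (140 − 28) × 50 × 0.85 / (72 × SCr) = 55
SCr = (140 − 28) × 50 × 0.85 / (72 × 55) = 1.202 mg/dL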